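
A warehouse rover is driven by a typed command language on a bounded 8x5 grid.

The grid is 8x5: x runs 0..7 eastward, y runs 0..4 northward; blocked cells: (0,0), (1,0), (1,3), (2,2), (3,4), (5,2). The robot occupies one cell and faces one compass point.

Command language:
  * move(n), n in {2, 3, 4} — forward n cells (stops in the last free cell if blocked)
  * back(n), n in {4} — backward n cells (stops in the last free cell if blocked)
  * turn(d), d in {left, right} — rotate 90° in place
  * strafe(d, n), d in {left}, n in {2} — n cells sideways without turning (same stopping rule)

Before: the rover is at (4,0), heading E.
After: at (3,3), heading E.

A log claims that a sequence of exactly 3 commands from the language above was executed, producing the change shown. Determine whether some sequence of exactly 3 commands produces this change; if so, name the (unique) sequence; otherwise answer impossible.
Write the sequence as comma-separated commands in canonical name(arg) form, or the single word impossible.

key: back(4) is stopped early by the blocked cell at (2,2)
begin: at (4,0), heading E
step 1 (strafe(left, 2)): at (4,2), heading E
step 2 (back(4)): at (3,2), heading E
step 3 (strafe(left, 2)): at (3,3), heading E
no rival 3-sequence matches.

strafe(left, 2), back(4), strafe(left, 2)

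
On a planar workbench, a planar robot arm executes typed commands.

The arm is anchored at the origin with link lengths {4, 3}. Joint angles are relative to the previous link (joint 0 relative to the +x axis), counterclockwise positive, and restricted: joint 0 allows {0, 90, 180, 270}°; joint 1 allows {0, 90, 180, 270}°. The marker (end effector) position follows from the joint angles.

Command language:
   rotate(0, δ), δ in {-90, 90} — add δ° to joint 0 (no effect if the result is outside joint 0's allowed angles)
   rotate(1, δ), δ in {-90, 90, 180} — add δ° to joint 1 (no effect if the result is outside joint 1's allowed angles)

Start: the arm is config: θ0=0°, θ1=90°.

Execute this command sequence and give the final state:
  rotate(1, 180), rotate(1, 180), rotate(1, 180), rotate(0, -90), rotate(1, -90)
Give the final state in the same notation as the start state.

config: θ0=270°, θ1=180°

initial: config: θ0=0°, θ1=90°
step 1 (rotate(1, 180)): config: θ0=0°, θ1=270°
step 2 (rotate(1, 180)): config: θ0=0°, θ1=90°
step 3 (rotate(1, 180)): config: θ0=0°, θ1=270°
step 4 (rotate(0, -90)): config: θ0=270°, θ1=270°
step 5 (rotate(1, -90)): config: θ0=270°, θ1=180°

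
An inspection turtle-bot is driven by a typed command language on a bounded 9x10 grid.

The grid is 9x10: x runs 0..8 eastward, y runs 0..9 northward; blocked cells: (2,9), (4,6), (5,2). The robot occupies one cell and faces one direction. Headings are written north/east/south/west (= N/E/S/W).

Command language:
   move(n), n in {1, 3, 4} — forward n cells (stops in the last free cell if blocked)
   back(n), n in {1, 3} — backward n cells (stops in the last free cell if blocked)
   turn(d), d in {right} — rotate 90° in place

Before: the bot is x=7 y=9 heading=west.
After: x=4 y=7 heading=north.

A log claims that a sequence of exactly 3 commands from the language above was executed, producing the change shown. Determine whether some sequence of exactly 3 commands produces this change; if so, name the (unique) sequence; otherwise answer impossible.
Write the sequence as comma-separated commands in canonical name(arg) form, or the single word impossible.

move(3), turn(right), back(3)

key: back(3) is stopped early by the blocked cell at (4,6)
t0: x=7 y=9 heading=west
t=1 move(3) ⇒ x=4 y=9 heading=west
t=2 turn(right) ⇒ x=4 y=9 heading=north
t=3 back(3) ⇒ x=4 y=7 heading=north
uniquely the one of 216 3-step routes that fits.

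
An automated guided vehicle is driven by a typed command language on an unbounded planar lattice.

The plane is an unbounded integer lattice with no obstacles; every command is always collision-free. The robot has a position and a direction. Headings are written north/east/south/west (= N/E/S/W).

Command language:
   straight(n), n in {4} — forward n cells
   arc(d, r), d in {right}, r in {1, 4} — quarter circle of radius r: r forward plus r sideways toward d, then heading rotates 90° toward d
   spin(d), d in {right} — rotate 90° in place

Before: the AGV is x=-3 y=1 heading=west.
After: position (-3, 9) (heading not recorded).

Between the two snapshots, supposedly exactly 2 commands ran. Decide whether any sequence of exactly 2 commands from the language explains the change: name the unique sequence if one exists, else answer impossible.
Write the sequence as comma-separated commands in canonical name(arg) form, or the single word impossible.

arc(right, 4), arc(right, 4)

begin: x=-3 y=1 heading=west
1. arc(right, 4) → x=-7 y=5 heading=north
2. arc(right, 4) → x=-3 y=9 heading=east
no rival 2-sequence matches.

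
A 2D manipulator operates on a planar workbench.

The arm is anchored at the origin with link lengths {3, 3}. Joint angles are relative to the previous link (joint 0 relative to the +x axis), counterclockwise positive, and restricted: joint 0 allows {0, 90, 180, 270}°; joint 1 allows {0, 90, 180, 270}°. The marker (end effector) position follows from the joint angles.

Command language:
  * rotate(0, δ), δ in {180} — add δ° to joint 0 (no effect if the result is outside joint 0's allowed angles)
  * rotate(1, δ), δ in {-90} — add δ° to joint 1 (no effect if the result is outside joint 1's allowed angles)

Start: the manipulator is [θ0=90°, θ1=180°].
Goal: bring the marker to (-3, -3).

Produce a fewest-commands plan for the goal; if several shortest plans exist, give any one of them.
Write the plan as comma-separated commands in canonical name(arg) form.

begin: [θ0=90°, θ1=180°]
step 1 (rotate(0, 180)): [θ0=270°, θ1=180°]
step 2 (rotate(1, -90)): [θ0=270°, θ1=90°]
step 3 (rotate(1, -90)): [θ0=270°, θ1=0°]
step 4 (rotate(1, -90)): [θ0=270°, θ1=270°]
minimal: 4 command(s), checked below 4.

rotate(0, 180), rotate(1, -90), rotate(1, -90), rotate(1, -90)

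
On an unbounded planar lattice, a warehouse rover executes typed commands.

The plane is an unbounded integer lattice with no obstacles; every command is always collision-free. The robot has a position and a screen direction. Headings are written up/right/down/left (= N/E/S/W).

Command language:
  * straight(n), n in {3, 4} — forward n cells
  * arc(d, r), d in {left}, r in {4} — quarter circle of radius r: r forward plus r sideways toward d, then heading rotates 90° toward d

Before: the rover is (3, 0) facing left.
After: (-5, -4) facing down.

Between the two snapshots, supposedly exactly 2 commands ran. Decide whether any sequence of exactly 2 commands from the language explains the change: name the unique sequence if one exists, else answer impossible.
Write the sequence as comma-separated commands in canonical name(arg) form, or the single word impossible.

straight(4), arc(left, 4)

key: running arc(left, 4) before straight(4) would end elsewhere — order is forced
t0: (3, 0) facing left
[1] after straight(4): (-1, 0) facing left
[2] after arc(left, 4): (-5, -4) facing down
uniquely the one of 9 2-step routes that fits.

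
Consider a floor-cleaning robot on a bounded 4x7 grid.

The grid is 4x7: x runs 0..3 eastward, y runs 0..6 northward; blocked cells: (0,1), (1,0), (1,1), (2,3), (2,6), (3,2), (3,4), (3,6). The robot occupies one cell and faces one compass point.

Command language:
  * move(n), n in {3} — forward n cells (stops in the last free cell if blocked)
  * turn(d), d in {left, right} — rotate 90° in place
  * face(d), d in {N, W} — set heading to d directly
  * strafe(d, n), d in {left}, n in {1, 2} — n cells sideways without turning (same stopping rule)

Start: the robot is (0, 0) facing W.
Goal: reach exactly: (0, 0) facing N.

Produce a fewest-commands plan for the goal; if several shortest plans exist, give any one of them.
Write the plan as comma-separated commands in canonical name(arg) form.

face(N)

initial: (0, 0) facing W
t=1 face(N) ⇒ (0, 0) facing N
minimal: 1 command(s), checked below 1.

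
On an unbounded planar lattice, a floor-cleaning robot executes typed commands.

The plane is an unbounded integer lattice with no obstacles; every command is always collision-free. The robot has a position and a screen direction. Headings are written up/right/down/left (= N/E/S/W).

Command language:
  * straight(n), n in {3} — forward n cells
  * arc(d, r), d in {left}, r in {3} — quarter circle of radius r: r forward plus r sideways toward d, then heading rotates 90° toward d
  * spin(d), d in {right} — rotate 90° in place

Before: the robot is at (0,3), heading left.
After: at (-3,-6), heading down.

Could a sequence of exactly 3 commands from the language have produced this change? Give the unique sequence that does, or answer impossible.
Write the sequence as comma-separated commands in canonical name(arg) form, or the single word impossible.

arc(left, 3), straight(3), straight(3)

key: order matters: swapping arc(left, 3) and straight(3) lands elsewhere
t0: at (0,3), heading left
[1] after arc(left, 3): at (-3,0), heading down
[2] after straight(3): at (-3,-3), heading down
[3] after straight(3): at (-3,-6), heading down
no rival 3-sequence matches.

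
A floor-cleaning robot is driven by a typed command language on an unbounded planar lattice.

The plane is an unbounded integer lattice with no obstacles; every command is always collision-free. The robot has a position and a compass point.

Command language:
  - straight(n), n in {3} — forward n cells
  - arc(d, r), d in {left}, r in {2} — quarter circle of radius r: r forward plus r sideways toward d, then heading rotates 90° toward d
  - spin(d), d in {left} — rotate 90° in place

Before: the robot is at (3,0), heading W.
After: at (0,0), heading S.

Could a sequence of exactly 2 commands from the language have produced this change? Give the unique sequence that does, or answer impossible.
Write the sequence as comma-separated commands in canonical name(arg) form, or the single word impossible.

straight(3), spin(left)

key: position moved to (0,0) AND the heading swung to S — translation plus rotation needed
begin: at (3,0), heading W
step 1 (straight(3)): at (0,0), heading W
step 2 (spin(left)): at (0,0), heading S
no rival 2-sequence matches.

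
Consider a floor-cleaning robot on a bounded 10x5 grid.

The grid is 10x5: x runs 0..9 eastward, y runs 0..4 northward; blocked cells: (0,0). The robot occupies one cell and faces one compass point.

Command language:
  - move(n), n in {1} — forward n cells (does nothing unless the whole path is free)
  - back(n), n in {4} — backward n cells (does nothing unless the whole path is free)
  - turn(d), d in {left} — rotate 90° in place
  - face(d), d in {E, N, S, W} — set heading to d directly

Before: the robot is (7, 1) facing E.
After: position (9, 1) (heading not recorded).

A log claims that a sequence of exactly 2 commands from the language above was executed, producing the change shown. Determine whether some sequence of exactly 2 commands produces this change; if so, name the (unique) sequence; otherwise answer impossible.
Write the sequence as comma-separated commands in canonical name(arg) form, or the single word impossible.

start: (7, 1) facing E
[1] after move(1): (8, 1) facing E
[2] after move(1): (9, 1) facing E
no other 2-command option fits: unique.

move(1), move(1)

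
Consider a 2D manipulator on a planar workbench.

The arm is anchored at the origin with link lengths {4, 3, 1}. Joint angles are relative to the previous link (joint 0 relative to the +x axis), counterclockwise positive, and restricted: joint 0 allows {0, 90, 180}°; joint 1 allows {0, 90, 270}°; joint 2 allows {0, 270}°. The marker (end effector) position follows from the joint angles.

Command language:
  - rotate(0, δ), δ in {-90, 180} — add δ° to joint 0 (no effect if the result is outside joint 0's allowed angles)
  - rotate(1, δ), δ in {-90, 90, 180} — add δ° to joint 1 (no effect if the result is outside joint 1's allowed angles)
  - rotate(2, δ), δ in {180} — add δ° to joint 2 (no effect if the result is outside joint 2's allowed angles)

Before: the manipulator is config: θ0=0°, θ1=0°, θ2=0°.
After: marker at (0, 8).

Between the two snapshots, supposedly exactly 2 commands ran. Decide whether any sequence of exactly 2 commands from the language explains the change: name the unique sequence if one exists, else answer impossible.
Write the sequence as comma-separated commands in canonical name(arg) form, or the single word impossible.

key: order matters: swapping rotate(0, 180) and rotate(0, -90) lands elsewhere
t0: config: θ0=0°, θ1=0°, θ2=0°
1. rotate(0, 180) → config: θ0=180°, θ1=0°, θ2=0°
2. rotate(0, -90) → config: θ0=90°, θ1=0°, θ2=0°
no other 2-command option fits: unique.

rotate(0, 180), rotate(0, -90)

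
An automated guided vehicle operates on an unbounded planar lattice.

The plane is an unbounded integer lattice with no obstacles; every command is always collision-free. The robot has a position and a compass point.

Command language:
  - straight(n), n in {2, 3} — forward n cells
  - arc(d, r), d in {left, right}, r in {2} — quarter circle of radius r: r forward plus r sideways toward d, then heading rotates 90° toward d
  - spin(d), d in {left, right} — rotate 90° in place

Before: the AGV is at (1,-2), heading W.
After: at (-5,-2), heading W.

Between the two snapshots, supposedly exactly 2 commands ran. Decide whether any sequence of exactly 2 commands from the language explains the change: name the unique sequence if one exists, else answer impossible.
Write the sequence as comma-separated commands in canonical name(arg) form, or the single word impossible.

straight(3), straight(3)

key: still facing W at the end — nothing in the sequence rotates
t0: at (1,-2), heading W
t=1 straight(3) ⇒ at (-2,-2), heading W
t=2 straight(3) ⇒ at (-5,-2), heading W
uniquely the one of 36 2-step routes that fits.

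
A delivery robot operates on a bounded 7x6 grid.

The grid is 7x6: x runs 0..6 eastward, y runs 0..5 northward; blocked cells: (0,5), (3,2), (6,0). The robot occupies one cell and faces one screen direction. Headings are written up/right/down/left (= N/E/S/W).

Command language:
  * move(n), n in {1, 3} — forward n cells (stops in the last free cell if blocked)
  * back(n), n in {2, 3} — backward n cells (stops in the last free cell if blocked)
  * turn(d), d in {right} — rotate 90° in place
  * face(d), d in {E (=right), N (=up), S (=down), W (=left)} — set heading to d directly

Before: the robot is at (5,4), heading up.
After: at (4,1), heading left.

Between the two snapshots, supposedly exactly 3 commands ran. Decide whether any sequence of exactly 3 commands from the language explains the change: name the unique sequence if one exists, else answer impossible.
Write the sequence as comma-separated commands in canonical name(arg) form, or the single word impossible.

key: cell and facing (now W) both changed — the 3 commands mix motion and turning
initial: at (5,4), heading up
1. back(3) → at (5,1), heading up
2. face(W) → at (5,1), heading left
3. move(1) → at (4,1), heading left
no other 3-command option fits: unique.

back(3), face(W), move(1)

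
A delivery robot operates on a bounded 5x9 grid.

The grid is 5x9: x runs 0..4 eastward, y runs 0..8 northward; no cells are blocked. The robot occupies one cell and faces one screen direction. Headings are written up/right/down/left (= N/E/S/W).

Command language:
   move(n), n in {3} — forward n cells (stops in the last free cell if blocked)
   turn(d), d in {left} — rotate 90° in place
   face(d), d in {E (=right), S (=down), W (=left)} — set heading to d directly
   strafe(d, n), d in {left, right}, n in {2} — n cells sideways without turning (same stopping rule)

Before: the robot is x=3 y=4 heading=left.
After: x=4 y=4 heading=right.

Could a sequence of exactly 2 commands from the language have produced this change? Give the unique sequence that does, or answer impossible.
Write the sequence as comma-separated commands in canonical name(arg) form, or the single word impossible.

face(E), move(3)

key: running move(3) before face(E) would end elsewhere — order is forced
from: x=3 y=4 heading=left
t=1 face(E) ⇒ x=3 y=4 heading=right
t=2 move(3) ⇒ x=4 y=4 heading=right
no other 2-command option fits: unique.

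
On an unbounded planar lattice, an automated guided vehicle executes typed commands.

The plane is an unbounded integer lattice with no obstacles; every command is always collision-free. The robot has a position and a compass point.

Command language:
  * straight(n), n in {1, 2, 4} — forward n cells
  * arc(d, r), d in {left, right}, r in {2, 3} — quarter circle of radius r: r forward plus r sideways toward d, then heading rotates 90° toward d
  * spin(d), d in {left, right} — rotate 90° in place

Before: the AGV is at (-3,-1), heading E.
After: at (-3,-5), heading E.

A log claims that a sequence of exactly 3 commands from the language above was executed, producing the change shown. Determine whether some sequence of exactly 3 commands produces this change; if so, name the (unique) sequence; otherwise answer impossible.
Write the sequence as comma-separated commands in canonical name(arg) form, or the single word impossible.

key: heading stays E — rotations cancel among the 3 commands
from: at (-3,-1), heading E
step 1 (spin(right)): at (-3,-1), heading S
step 2 (straight(4)): at (-3,-5), heading S
step 3 (spin(left)): at (-3,-5), heading E
all 729 alternatives checked — unique.

spin(right), straight(4), spin(left)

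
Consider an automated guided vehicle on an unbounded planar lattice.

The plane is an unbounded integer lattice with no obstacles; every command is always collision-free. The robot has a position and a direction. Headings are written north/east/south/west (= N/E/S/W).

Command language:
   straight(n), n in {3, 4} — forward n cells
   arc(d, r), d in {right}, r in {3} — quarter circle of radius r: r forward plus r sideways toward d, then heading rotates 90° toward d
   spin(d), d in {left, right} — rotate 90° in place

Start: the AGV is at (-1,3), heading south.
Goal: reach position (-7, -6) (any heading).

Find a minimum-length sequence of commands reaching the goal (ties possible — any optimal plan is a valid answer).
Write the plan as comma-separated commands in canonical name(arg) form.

t0: at (-1,3), heading south
[1] after straight(3): at (-1,0), heading south
[2] after straight(3): at (-1,-3), heading south
[3] after arc(right, 3): at (-4,-6), heading west
[4] after straight(3): at (-7,-6), heading west
shorter routes all fall short; 4 is best.

straight(3), straight(3), arc(right, 3), straight(3)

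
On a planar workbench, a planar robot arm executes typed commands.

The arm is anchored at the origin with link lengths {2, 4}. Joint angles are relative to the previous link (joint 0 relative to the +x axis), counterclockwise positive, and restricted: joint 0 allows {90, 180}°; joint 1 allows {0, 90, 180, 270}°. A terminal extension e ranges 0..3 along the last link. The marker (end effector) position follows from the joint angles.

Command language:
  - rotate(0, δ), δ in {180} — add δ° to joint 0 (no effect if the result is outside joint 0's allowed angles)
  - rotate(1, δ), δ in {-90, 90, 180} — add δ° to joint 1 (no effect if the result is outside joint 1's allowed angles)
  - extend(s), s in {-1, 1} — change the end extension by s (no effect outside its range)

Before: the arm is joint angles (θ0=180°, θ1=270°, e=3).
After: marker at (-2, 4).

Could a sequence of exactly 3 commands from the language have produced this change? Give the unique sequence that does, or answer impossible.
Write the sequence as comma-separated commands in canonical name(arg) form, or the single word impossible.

extend(-1), extend(-1), extend(-1)

begin: joint angles (θ0=180°, θ1=270°, e=3)
t=1 extend(-1) ⇒ joint angles (θ0=180°, θ1=270°, e=2)
t=2 extend(-1) ⇒ joint angles (θ0=180°, θ1=270°, e=1)
t=3 extend(-1) ⇒ joint angles (θ0=180°, θ1=270°, e=0)
no rival 3-sequence matches.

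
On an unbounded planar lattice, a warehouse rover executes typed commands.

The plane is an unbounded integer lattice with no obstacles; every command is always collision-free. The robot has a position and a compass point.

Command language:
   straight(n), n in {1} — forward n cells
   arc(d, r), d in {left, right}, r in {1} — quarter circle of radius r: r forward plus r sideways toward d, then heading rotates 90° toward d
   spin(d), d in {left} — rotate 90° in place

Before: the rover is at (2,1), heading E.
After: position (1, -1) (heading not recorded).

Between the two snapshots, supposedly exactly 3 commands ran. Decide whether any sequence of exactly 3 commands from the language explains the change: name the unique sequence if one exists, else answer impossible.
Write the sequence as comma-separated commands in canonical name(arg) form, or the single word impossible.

key: running straight(1) before arc(right, 1) would end elsewhere — order is forced
initial: at (2,1), heading E
t=1 arc(right, 1) ⇒ at (3,0), heading S
t=2 arc(right, 1) ⇒ at (2,-1), heading W
t=3 straight(1) ⇒ at (1,-1), heading W
no other 3-command option fits: unique.

arc(right, 1), arc(right, 1), straight(1)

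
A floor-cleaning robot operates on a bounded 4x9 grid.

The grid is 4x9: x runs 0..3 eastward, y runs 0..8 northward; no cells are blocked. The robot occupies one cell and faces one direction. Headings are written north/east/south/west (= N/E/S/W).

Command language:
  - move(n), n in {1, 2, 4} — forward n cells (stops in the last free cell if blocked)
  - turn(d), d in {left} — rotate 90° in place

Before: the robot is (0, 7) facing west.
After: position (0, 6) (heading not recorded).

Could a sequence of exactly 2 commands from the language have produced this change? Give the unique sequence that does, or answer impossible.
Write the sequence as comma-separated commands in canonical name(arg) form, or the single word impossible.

turn(left), move(1)

key: order matters: swapping turn(left) and move(1) lands elsewhere
start: (0, 7) facing west
t=1 turn(left) ⇒ (0, 7) facing south
t=2 move(1) ⇒ (0, 6) facing south
no rival 2-sequence matches.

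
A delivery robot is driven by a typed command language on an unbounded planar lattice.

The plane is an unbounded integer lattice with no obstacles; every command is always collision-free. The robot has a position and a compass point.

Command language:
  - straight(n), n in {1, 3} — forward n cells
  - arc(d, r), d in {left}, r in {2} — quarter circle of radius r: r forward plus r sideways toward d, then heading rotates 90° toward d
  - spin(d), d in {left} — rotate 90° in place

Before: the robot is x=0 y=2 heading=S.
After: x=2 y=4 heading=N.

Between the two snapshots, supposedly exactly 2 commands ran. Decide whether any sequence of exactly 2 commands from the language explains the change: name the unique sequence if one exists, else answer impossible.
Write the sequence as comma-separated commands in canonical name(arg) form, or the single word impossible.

key: order matters: swapping spin(left) and arc(left, 2) lands elsewhere
from: x=0 y=2 heading=S
[1] after spin(left): x=0 y=2 heading=E
[2] after arc(left, 2): x=2 y=4 heading=N
no other 2-command option fits: unique.

spin(left), arc(left, 2)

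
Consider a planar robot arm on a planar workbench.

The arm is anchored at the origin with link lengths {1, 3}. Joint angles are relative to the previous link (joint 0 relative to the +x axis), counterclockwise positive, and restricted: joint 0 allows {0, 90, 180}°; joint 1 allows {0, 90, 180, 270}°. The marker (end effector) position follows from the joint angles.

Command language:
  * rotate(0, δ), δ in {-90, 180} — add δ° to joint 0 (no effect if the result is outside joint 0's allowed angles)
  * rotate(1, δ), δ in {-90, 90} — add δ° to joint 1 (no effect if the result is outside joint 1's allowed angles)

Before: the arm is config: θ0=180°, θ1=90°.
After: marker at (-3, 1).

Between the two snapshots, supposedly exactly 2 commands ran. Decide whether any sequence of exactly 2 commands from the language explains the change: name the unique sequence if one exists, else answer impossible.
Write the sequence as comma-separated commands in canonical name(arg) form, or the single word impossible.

rotate(0, -90), rotate(0, 180)

key: order matters: swapping rotate(0, -90) and rotate(0, 180) lands elsewhere
from: config: θ0=180°, θ1=90°
[1] after rotate(0, -90): config: θ0=90°, θ1=90°
[2] after rotate(0, 180): config: θ0=90°, θ1=90°
no other 2-command option fits: unique.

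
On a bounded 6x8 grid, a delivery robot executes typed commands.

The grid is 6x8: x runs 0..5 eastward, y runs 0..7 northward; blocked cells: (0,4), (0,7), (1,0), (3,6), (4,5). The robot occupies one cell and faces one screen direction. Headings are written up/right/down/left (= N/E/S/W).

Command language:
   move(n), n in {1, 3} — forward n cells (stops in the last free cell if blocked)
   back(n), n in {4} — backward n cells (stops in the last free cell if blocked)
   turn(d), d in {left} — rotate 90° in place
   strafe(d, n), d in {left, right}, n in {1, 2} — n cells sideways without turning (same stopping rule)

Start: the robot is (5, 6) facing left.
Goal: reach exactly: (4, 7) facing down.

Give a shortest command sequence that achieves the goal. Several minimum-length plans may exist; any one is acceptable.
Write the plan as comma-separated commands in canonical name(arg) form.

start: (5, 6) facing left
t=1 strafe(right, 1) ⇒ (5, 7) facing left
t=2 move(1) ⇒ (4, 7) facing left
t=3 turn(left) ⇒ (4, 7) facing down
shorter routes all fall short; 3 is best.

strafe(right, 1), move(1), turn(left)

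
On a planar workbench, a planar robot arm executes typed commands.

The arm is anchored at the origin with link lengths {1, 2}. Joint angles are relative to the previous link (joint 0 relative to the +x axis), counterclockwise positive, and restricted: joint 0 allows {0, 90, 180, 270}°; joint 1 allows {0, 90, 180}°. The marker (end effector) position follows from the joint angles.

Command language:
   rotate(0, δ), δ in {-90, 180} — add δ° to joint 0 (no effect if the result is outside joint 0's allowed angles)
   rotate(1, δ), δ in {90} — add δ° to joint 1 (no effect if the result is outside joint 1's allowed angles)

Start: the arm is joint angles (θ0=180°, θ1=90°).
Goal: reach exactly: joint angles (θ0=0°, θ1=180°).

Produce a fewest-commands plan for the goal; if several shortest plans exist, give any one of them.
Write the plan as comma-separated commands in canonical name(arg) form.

rotate(1, 90), rotate(0, 180)

from: joint angles (θ0=180°, θ1=90°)
[1] after rotate(1, 90): joint angles (θ0=180°, θ1=180°)
[2] after rotate(0, 180): joint angles (θ0=0°, θ1=180°)
minimal: 2 command(s), checked below 2.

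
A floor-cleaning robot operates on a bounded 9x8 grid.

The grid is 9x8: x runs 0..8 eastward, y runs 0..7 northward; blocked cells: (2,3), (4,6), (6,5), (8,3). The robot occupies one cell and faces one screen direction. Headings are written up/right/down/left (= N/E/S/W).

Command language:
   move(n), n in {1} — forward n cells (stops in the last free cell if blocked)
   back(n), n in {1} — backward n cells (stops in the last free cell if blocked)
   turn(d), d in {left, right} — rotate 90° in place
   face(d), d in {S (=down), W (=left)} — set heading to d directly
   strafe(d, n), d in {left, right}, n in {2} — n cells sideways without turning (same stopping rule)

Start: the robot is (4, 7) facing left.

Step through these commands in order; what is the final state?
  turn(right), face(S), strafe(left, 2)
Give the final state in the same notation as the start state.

(6, 7) facing down

begin: (4, 7) facing left
t=1 turn(right) ⇒ (4, 7) facing up
t=2 face(S) ⇒ (4, 7) facing down
t=3 strafe(left, 2) ⇒ (6, 7) facing down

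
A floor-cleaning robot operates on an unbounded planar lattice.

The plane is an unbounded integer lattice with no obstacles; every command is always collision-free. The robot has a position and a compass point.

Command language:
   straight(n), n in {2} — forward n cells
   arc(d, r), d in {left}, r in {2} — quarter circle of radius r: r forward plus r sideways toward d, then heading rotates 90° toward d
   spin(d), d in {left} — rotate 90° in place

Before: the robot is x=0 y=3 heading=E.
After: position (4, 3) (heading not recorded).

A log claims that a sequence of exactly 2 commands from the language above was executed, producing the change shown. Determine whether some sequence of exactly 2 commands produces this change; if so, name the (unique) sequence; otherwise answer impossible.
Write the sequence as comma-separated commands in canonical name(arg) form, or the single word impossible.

straight(2), straight(2)

initial: x=0 y=3 heading=E
1. straight(2) → x=2 y=3 heading=E
2. straight(2) → x=4 y=3 heading=E
no rival 2-sequence matches.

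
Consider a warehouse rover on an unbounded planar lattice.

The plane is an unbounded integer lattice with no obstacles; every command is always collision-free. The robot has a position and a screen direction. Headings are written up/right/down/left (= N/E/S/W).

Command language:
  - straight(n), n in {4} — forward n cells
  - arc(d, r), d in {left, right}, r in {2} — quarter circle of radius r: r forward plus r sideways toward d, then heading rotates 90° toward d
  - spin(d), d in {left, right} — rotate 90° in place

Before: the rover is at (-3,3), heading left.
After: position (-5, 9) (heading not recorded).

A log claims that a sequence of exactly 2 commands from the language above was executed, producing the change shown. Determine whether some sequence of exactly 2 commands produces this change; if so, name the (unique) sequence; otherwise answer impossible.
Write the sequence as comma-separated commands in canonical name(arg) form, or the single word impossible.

key: order matters: swapping arc(right, 2) and straight(4) lands elsewhere
start: at (-3,3), heading left
t=1 arc(right, 2) ⇒ at (-5,5), heading up
t=2 straight(4) ⇒ at (-5,9), heading up
uniquely the one of 25 2-step routes that fits.

arc(right, 2), straight(4)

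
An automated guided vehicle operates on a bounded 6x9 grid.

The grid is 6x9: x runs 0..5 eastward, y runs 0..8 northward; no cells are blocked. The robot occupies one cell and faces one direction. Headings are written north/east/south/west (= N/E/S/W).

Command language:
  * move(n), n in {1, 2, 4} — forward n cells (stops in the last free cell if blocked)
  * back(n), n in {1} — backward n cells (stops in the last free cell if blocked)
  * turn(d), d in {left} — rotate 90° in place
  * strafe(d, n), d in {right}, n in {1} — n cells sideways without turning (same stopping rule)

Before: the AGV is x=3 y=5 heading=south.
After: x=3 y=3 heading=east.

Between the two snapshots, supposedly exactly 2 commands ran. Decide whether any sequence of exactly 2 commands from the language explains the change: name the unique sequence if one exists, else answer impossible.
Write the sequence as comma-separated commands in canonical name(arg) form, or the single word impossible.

move(2), turn(left)

key: order matters: swapping move(2) and turn(left) lands elsewhere
initial: x=3 y=5 heading=south
step 1 (move(2)): x=3 y=3 heading=south
step 2 (turn(left)): x=3 y=3 heading=east
uniquely the one of 36 2-step routes that fits.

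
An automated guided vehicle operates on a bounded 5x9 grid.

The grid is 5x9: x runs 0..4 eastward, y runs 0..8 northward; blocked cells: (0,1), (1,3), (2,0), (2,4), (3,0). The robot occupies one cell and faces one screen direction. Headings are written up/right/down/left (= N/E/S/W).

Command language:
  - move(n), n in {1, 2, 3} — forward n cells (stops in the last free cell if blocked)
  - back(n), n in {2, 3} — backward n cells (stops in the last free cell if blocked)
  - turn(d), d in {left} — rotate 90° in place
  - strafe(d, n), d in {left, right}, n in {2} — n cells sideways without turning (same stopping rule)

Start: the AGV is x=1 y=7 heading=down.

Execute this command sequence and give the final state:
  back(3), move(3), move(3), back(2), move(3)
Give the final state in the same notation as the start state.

x=1 y=4 heading=down

start: x=1 y=7 heading=down
t=1 back(3) ⇒ x=1 y=8 heading=down
t=2 move(3) ⇒ x=1 y=5 heading=down
t=3 move(3) ⇒ x=1 y=4 heading=down
t=4 back(2) ⇒ x=1 y=6 heading=down
t=5 move(3) ⇒ x=1 y=4 heading=down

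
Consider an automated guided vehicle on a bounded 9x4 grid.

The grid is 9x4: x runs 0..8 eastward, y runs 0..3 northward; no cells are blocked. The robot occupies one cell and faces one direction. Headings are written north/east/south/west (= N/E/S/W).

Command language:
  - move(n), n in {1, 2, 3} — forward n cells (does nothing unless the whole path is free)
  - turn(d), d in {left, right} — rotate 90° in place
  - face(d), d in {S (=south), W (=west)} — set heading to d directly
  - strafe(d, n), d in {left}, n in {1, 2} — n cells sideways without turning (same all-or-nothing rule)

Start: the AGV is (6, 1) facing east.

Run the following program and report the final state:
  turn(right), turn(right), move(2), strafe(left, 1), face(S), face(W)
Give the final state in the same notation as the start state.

from: (6, 1) facing east
[1] after turn(right): (6, 1) facing south
[2] after turn(right): (6, 1) facing west
[3] after move(2): (4, 1) facing west
[4] after strafe(left, 1): (4, 0) facing west
[5] after face(S): (4, 0) facing south
[6] after face(W): (4, 0) facing west

(4, 0) facing west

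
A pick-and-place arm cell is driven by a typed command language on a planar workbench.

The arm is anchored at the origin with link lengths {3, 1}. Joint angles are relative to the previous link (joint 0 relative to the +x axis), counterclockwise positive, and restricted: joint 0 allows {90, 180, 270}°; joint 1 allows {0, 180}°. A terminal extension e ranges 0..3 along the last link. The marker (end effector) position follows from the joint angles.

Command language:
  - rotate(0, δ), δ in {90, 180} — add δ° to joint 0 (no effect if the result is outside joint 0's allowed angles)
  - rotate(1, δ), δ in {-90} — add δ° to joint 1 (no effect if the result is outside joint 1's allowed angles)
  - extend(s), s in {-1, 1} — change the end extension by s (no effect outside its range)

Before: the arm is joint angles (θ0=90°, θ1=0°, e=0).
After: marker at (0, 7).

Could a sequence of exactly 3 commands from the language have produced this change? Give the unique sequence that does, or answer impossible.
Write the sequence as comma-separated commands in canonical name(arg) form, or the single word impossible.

start: joint angles (θ0=90°, θ1=0°, e=0)
1. extend(1) → joint angles (θ0=90°, θ1=0°, e=1)
2. extend(1) → joint angles (θ0=90°, θ1=0°, e=2)
3. extend(1) → joint angles (θ0=90°, θ1=0°, e=3)
no rival 3-sequence matches.

extend(1), extend(1), extend(1)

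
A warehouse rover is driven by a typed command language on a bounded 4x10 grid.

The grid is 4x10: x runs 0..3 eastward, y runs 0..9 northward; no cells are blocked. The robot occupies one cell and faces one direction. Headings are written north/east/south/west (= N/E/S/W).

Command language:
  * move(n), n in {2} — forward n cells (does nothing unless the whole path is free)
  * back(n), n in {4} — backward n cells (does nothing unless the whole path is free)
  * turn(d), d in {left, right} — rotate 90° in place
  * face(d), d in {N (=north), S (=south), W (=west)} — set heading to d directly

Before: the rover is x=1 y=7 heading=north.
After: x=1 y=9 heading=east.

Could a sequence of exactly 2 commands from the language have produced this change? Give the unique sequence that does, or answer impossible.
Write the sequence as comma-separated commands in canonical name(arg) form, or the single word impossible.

move(2), turn(right)

key: running turn(right) before move(2) would end elsewhere — order is forced
begin: x=1 y=7 heading=north
[1] after move(2): x=1 y=9 heading=north
[2] after turn(right): x=1 y=9 heading=east
no other 2-command option fits: unique.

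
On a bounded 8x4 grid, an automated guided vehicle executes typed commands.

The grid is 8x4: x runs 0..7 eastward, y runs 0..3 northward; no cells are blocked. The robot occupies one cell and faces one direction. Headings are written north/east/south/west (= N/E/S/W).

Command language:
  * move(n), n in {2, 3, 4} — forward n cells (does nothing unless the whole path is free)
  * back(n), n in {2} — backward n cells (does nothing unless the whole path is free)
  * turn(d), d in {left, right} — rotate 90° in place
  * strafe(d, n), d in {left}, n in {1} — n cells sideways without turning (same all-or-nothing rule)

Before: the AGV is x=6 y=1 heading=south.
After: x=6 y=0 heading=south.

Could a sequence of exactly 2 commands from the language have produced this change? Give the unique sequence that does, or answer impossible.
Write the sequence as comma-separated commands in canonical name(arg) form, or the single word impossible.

key: heading stays S — no command in the sequence turns
from: x=6 y=1 heading=south
[1] after back(2): x=6 y=3 heading=south
[2] after move(3): x=6 y=0 heading=south
no rival 2-sequence matches.

back(2), move(3)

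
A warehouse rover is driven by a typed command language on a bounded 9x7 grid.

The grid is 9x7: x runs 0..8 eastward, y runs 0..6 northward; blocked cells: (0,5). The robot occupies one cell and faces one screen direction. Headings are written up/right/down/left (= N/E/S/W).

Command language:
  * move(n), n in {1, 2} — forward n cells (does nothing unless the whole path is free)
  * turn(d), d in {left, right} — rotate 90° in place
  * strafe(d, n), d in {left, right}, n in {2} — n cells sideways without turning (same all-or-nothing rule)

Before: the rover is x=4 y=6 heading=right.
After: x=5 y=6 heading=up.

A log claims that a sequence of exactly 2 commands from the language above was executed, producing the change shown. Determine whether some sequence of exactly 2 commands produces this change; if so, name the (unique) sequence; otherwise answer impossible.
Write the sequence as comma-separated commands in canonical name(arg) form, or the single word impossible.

key: order matters: swapping move(1) and turn(left) lands elsewhere
initial: x=4 y=6 heading=right
1. move(1) → x=5 y=6 heading=right
2. turn(left) → x=5 y=6 heading=up
no rival 2-sequence matches.

move(1), turn(left)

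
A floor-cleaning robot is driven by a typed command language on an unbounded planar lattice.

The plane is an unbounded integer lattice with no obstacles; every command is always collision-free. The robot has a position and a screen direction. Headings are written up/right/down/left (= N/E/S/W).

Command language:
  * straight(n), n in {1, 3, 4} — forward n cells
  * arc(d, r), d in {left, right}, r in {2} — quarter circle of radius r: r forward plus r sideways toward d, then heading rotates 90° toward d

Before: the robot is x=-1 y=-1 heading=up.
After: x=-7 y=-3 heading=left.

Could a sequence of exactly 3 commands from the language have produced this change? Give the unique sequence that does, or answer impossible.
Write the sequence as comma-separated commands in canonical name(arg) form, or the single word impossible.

arc(left, 2), arc(left, 2), arc(right, 2)

key: position moved to (-7,-3) AND the heading swung to W — translation plus rotation needed
initial: x=-1 y=-1 heading=up
step 1 (arc(left, 2)): x=-3 y=1 heading=left
step 2 (arc(left, 2)): x=-5 y=-1 heading=down
step 3 (arc(right, 2)): x=-7 y=-3 heading=left
no rival 3-sequence matches.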